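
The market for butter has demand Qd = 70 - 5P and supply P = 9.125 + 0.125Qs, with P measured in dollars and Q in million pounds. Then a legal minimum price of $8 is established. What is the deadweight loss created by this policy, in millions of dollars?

Rearranging supply gives Qs = 8P - 73. Equilibrium: 70 - 5P = 8P - 73, so 143 = 13P and P* = 11, Q* = 15.
Since 8 is below P* = 11, the floor does not bind and the free-market outcome prevails.
Since the control does not bind, no trades are prevented and deadweight loss is zero.

0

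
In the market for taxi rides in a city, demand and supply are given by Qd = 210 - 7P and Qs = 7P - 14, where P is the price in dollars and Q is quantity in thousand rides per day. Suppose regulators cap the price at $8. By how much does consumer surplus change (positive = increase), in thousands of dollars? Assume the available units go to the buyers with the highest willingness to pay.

112

In a free market, 210 - 7P = 7P - 14 gives the equilibrium P* = 16, Q* = 98.
Because the ceiling (8) lies below the market-clearing price, it is binding.
At P = 8: Qd = 210 - 7·8 = 154 and Qs = 7·8 - 14 = 42.
Consumer surplus without the control is ½ · (30 - 16) · 98 = 686.
With the ceiling, 42 units are sold at 8 (assume they go to the highest-value buyers). The demand price at Q = 42 is 24, so CS = ½ · [(30 - 8) + (24 - 8)] · 42 = 798.
Change in consumer surplus = 798 - 686 = 112.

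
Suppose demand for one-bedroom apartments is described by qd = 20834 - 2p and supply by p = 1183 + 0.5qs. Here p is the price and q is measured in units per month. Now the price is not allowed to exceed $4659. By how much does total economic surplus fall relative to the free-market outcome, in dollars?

2603762

Rearranging supply gives qs = 2p - 2366. In a free market, 20834 - 2p = 2p - 2366 gives the equilibrium p* = 5800, q* = 9234.
The ceiling of 4659 is below the equilibrium price 5800, so it binds.
At p = 4659: qd = 20834 - 2·4659 = 11516 and qs = 2·4659 - 2366 = 6952.
Quantity traded falls to 6952. At q = 6952 the demand price is (20834 - 6952)/2 = 6941 and the supply price is (2366 + 6952)/2 = 4659.
Deadweight loss = ½ · (6941 - 4659) · (9234 - 6952) = ½ · 2282 · 2282 = 2603762.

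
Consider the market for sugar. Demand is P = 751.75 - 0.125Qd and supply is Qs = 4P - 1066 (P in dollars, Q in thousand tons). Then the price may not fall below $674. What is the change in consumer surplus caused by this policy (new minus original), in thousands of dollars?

Rearranging demand gives Qd = 6014 - 8P. Setting quantity demanded equal to quantity supplied, 6014 - 8P = 4P - 1066, gives P* = 590 and Q* = 1294.
The floor of 674 is above the equilibrium price 590, so it binds.
At P = 674: Qd = 6014 - 8·674 = 622 and Qs = 4·674 - 1066 = 1630.
Consumer surplus without the control is ½ · (751.75 - 590) · 1294 = 104652.25.
With the floor, consumers buy 622 units at 674, so CS = ½ · (751.75 - 674) · 622 = 24180.25.
Change in consumer surplus = 24180.25 - 104652.25 = -80472.

-80472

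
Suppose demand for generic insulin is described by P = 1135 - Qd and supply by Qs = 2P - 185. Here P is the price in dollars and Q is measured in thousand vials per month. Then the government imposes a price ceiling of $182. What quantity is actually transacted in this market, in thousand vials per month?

179

Rearranging demand gives Qd = 1135 - P. In a free market, 1135 - P = 2P - 185 gives the equilibrium P* = 440, Q* = 695.
Since 182 < 440, the ceiling is binding.
At P = 182: Qd = 1135 - 182 = 953 and Qs = 2·182 - 185 = 179.
The quantity actually transacted is the short side, supply: 179.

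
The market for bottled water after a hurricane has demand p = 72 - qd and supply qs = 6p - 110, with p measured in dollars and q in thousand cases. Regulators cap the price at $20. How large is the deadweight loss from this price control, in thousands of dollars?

756

Rearranging demand gives qd = 72 - p. Setting quantity demanded equal to quantity supplied, 72 - p = 6p - 110, gives p* = 26 and q* = 46.
Since 20 < 26, the ceiling is binding.
At p = 20: qd = 72 - 20 = 52 and qs = 6·20 - 110 = 10.
Quantity traded falls to 10. At q = 10 the demand price is 72 - 10 = 62 and the supply price is (110 + 10)/6 = 20.
Deadweight loss = ½ · (62 - 20) · (46 - 10) = ½ · 42 · 36 = 756.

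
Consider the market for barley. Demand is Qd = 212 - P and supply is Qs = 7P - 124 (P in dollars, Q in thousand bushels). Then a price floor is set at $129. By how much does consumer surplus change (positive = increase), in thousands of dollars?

In a free market, 212 - P = 7P - 124 gives the equilibrium P* = 42, Q* = 170.
Because the floor (129) lies above the market-clearing price, it is binding.
At P = 129: Qd = 212 - 129 = 83 and Qs = 7·129 - 124 = 779.
Consumer surplus without the control is ½ · (212 - 42) · 170 = 14450.
With the floor, consumers buy 83 units at 129, so CS = ½ · (212 - 129) · 83 = 3444.5.
Change in consumer surplus = 3444.5 - 14450 = -11005.5.

-11005.5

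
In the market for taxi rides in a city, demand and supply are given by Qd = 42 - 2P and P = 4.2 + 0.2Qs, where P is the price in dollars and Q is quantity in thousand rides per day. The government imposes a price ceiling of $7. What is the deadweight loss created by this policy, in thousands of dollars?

35

Rearranging supply gives Qs = 5P - 21. Setting quantity demanded equal to quantity supplied, 42 - 2P = 5P - 21, gives P* = 9 and Q* = 24.
Because the ceiling (7) lies below the market-clearing price, it is binding.
At P = 7: Qd = 42 - 2·7 = 28 and Qs = 5·7 - 21 = 14.
Quantity traded falls to 14. At Q = 14 the demand price is (42 - 14)/2 = 14 and the supply price is (21 + 14)/5 = 7.
Deadweight loss = ½ · (14 - 7) · (24 - 14) = ½ · 7 · 10 = 35.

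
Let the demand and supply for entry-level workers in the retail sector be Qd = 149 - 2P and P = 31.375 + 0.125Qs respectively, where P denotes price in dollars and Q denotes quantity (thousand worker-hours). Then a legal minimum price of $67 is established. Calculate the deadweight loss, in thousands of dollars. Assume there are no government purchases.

911.25

Rearranging supply gives Qs = 8P - 251. Setting quantity demanded equal to quantity supplied, 149 - 2P = 8P - 251, gives P* = 40 and Q* = 69.
Because the floor (67) lies above the market-clearing price, it is binding.
At P = 67: Qd = 149 - 2·67 = 15 and Qs = 8·67 - 251 = 285.
Quantity traded falls to 15. At Q = 15 the demand price is (149 - 15)/2 = 67 and the supply price is (251 + 15)/8 = 33.25.
Deadweight loss = ½ · (67 - 33.25) · (69 - 15) = ½ · 33.75 · 54 = 911.25.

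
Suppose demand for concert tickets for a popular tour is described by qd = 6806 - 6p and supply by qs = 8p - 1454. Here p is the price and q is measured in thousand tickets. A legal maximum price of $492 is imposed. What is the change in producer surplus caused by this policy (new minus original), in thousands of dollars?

-281652

Setting quantity demanded equal to quantity supplied, 6806 - 6p = 8p - 1454, gives p* = 590 and q* = 3266.
Since 492 < 590, the ceiling is binding.
At p = 492: qd = 6806 - 6·492 = 3854 and qs = 8·492 - 1454 = 2482.
Producer surplus without the control is ½ · (590 - 181.75) · 3266 = 666672.25.
With the ceiling, producers sell 2482 units at 492, so PS = ½ · (492 - 181.75) · 2482 = 385020.25.
Change in producer surplus = 385020.25 - 666672.25 = -281652.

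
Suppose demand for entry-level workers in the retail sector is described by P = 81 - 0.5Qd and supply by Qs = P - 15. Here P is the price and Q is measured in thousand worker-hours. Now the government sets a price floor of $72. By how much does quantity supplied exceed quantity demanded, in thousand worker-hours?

39

Rearranging demand gives Qd = 162 - 2P. Without the control the market clears where 162 - 2P = P - 15, i.e. P* = 59 and Q* = 44.
Since 72 > 59, the floor is binding.
At P = 72: Qd = 162 - 2·72 = 18 and Qs = 72 - 15 = 57.
Surplus = Qs - Qd = 57 - 18 = 39.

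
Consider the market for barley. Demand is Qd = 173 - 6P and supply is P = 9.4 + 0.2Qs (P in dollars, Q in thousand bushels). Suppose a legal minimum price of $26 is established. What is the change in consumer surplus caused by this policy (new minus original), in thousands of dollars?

Rearranging supply gives Qs = 5P - 47. Setting quantity demanded equal to quantity supplied, 173 - 6P = 5P - 47, gives P* = 20 and Q* = 53.
Since 26 > 20, the floor is binding.
At P = 26: Qd = 173 - 6·26 = 17 and Qs = 5·26 - 47 = 83.
Consumer surplus without the control is ½ · (173/6 - 20) · 53 = 2809/12.
With the floor, consumers buy 17 units at 26, so CS = ½ · (173/6 - 26) · 17 = 289/12.
Change in consumer surplus = 289/12 - 2809/12 = -210.

-210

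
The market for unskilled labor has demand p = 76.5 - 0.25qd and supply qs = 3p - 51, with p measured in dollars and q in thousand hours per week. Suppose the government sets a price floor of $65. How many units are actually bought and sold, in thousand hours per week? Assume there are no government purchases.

Rearranging demand gives qd = 306 - 4p. In a free market, 306 - 4p = 3p - 51 gives the equilibrium p* = 51, q* = 102.
The floor of 65 is above the equilibrium price 51, so it binds.
At p = 65: qd = 306 - 4·65 = 46 and qs = 3·65 - 51 = 144.
The quantity actually transacted is the short side, demand: 46.

46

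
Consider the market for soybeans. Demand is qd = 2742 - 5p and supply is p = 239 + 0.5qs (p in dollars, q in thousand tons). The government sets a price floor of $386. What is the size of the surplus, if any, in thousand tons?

Rearranging supply gives qs = 2p - 478. In a free market, 2742 - 5p = 2p - 478 gives the equilibrium p* = 460, q* = 442.
Since 386 is below p* = 460, the floor does not bind and the free-market outcome prevails.
Since the control does not bind, there is no surplus.

0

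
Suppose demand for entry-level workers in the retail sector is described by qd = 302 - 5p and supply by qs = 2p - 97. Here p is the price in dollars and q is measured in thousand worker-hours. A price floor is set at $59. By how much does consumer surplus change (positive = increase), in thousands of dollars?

Setting quantity demanded equal to quantity supplied, 302 - 5p = 2p - 97, gives p* = 57 and q* = 17.
Since 59 > 57, the floor is binding.
At p = 59: qd = 302 - 5·59 = 7 and qs = 2·59 - 97 = 21.
Consumer surplus without the control is ½ · (60.4 - 57) · 17 = 28.9.
With the floor, consumers buy 7 units at 59, so CS = ½ · (60.4 - 59) · 7 = 4.9.
Change in consumer surplus = 4.9 - 28.9 = -24.

-24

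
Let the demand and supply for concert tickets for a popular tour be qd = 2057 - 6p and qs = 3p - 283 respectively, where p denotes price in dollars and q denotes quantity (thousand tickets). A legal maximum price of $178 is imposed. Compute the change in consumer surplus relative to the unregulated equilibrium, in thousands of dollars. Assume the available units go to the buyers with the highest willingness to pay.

15539

Setting quantity demanded equal to quantity supplied, 2057 - 6p = 3p - 283, gives p* = 260 and q* = 497.
The ceiling of 178 is below the equilibrium price 260, so it binds.
At p = 178: qd = 2057 - 6·178 = 989 and qs = 3·178 - 283 = 251.
Consumer surplus without the control is ½ · (2057/6 - 260) · 497 = 247009/12.
With the ceiling, 251 units are sold at 178 (assume they go to the highest-value buyers). The demand price at q = 251 is 301, so CS = ½ · [(2057/6 - 178) + (301 - 178)] · 251 = 433477/12.
Change in consumer surplus = 433477/12 - 247009/12 = 15539.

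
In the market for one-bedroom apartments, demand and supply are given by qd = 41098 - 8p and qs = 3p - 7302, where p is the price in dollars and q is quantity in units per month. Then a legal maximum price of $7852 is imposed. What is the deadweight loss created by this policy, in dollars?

Setting quantity demanded equal to quantity supplied, 41098 - 8p = 3p - 7302, gives p* = 4400 and q* = 5898.
The ceiling of 7852 is above the equilibrium price 4400, so it is not binding; the market clears at p* = 4400, q* = 5898.
Since the control does not bind, no trades are prevented and deadweight loss is zero.

0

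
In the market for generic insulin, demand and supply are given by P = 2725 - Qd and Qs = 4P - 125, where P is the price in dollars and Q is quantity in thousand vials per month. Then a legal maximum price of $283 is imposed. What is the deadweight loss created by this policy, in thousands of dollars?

Rearranging demand gives Qd = 2725 - P. In a free market, 2725 - P = 4P - 125 gives the equilibrium P* = 570, Q* = 2155.
The ceiling of 283 is below the equilibrium price 570, so it binds.
At P = 283: Qd = 2725 - 283 = 2442 and Qs = 4·283 - 125 = 1007.
Quantity traded falls to 1007. At Q = 1007 the demand price is 2725 - 1007 = 1718 and the supply price is (125 + 1007)/4 = 283.
Deadweight loss = ½ · (1718 - 283) · (2155 - 1007) = ½ · 1435 · 1148 = 823690.

823690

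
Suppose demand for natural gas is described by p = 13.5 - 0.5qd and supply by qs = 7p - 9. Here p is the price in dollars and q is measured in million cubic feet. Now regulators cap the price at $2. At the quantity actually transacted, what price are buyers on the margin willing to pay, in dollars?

Rearranging demand gives qd = 27 - 2p. Without the control the market clears where 27 - 2p = 7p - 9, i.e. p* = 4 and q* = 19.
Because the ceiling (2) lies below the market-clearing price, it is binding.
At p = 2: qd = 27 - 2·2 = 23 and qs = 7·2 - 9 = 5.
Only 5 units reach the market. On the demand curve, the marginal buyer's willingness to pay at q = 5 is (27 - 5)/2 = 11.

11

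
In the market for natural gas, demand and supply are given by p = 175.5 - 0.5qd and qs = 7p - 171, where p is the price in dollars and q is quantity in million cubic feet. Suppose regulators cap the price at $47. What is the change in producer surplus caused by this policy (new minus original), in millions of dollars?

Rearranging demand gives qd = 351 - 2p. Setting quantity demanded equal to quantity supplied, 351 - 2p = 7p - 171, gives p* = 58 and q* = 235.
The ceiling of 47 is below the equilibrium price 58, so it binds.
At p = 47: qd = 351 - 2·47 = 257 and qs = 7·47 - 171 = 158.
Producer surplus without the control is ½ · (58 - 171/7) · 235 = 55225/14.
With the ceiling, producers sell 158 units at 47, so PS = ½ · (47 - 171/7) · 158 = 12482/7.
Change in producer surplus = 12482/7 - 55225/14 = -2161.5.

-2161.5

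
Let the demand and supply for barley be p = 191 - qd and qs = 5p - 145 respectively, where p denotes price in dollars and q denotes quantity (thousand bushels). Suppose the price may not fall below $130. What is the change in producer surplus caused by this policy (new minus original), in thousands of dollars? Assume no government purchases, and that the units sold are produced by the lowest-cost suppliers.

Rearranging demand gives qd = 191 - p. Setting quantity demanded equal to quantity supplied, 191 - p = 5p - 145, gives p* = 56 and q* = 135.
Since 130 > 56, the floor is binding.
At p = 130: qd = 191 - 130 = 61 and qs = 5·130 - 145 = 505.
Producer surplus without the control is ½ · (56 - 29) · 135 = 1822.5.
With the floor, 61 units are sold at 130. The supply price at q = 61 is 41.2, so PS = ½ · [(130 - 29) + (130 - 41.2)] · 61 = 5788.9.
Change in producer surplus = 5788.9 - 1822.5 = 3966.4.

3966.4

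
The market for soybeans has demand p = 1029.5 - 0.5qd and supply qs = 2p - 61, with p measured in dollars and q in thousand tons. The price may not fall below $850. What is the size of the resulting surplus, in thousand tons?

Rearranging demand gives qd = 2059 - 2p. Without the control the market clears where 2059 - 2p = 2p - 61, i.e. p* = 530 and q* = 999.
Because the floor (850) lies above the market-clearing price, it is binding.
At p = 850: qd = 2059 - 2·850 = 359 and qs = 2·850 - 61 = 1639.
Surplus = qs - qd = 1639 - 359 = 1280.

1280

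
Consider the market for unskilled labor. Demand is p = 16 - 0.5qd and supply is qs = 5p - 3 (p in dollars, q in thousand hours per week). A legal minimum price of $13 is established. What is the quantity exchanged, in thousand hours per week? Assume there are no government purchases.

6

Rearranging demand gives qd = 32 - 2p. Equilibrium: 32 - 2p = 5p - 3, so 35 = 7p and p* = 5, q* = 22.
Since 13 > 5, the floor is binding.
At p = 13: qd = 32 - 2·13 = 6 and qs = 5·13 - 3 = 62.
The quantity actually transacted is the short side, demand: 6.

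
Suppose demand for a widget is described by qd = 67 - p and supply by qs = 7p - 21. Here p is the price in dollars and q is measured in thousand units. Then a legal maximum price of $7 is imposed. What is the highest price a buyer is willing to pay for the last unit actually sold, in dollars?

39

In a free market, 67 - p = 7p - 21 gives the equilibrium p* = 11, q* = 56.
Because the ceiling (7) lies below the market-clearing price, it is binding.
At p = 7: qd = 67 - 7 = 60 and qs = 7·7 - 21 = 28.
Only 28 units reach the market. On the demand curve, the marginal buyer's willingness to pay at q = 28 is (67 - 28) = 39.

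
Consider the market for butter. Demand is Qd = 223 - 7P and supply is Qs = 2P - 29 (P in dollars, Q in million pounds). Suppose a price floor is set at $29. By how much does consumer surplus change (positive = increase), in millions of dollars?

Without the control the market clears where 223 - 7P = 2P - 29, i.e. P* = 28 and Q* = 27.
Since 29 > 28, the floor is binding.
At P = 29: Qd = 223 - 7·29 = 20 and Qs = 2·29 - 29 = 29.
Consumer surplus without the control is ½ · (223/7 - 28) · 27 = 729/14.
With the floor, consumers buy 20 units at 29, so CS = ½ · (223/7 - 29) · 20 = 200/7.
Change in consumer surplus = 200/7 - 729/14 = -23.5.

-23.5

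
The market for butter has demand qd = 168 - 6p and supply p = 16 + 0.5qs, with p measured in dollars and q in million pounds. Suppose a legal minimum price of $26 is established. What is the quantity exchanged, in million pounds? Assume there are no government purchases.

12

Rearranging supply gives qs = 2p - 32. Equilibrium: 168 - 6p = 2p - 32, so 200 = 8p and p* = 25, q* = 18.
Since 26 > 25, the floor is binding.
At p = 26: qd = 168 - 6·26 = 12 and qs = 2·26 - 32 = 20.
The quantity actually transacted is the short side, demand: 12.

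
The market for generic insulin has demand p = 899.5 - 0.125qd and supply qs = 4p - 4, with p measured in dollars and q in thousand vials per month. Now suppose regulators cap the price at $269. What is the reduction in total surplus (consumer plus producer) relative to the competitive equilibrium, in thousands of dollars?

Rearranging demand gives qd = 7196 - 8p. Setting quantity demanded equal to quantity supplied, 7196 - 8p = 4p - 4, gives p* = 600 and q* = 2396.
The ceiling of 269 is below the equilibrium price 600, so it binds.
At p = 269: qd = 7196 - 8·269 = 5044 and qs = 4·269 - 4 = 1072.
Quantity traded falls to 1072. At q = 1072 the demand price is (7196 - 1072)/8 = 765.5 and the supply price is (4 + 1072)/4 = 269.
Deadweight loss = ½ · (765.5 - 269) · (2396 - 1072) = ½ · 496.5 · 1324 = 328683.

328683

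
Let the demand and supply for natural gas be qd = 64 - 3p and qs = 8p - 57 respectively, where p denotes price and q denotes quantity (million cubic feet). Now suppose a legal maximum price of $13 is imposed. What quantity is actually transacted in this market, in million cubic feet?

Equilibrium: 64 - 3p = 8p - 57, so 121 = 11p and p* = 11, q* = 31.
Since 13 is above p* = 11, the ceiling does not bind and the free-market outcome prevails.

31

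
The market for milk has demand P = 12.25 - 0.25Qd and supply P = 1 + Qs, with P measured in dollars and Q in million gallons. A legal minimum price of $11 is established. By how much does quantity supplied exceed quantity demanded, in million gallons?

Rearranging demand gives Qd = 49 - 4P; rearranging supply gives Qs = P - 1. In a free market, 49 - 4P = P - 1 gives the equilibrium P* = 10, Q* = 9.
Because the floor (11) lies above the market-clearing price, it is binding.
At P = 11: Qd = 49 - 4·11 = 5 and Qs = 11 - 1 = 10.
Surplus = Qs - Qd = 10 - 5 = 5.

5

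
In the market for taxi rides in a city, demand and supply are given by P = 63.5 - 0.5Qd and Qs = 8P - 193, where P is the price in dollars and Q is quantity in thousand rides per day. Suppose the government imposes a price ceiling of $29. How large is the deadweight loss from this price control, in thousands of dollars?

Rearranging demand gives Qd = 127 - 2P. Without the control the market clears where 127 - 2P = 8P - 193, i.e. P* = 32 and Q* = 63.
Because the ceiling (29) lies below the market-clearing price, it is binding.
At P = 29: Qd = 127 - 2·29 = 69 and Qs = 8·29 - 193 = 39.
Quantity traded falls to 39. At Q = 39 the demand price is (127 - 39)/2 = 44 and the supply price is (193 + 39)/8 = 29.
Deadweight loss = ½ · (44 - 29) · (63 - 39) = ½ · 15 · 24 = 180.

180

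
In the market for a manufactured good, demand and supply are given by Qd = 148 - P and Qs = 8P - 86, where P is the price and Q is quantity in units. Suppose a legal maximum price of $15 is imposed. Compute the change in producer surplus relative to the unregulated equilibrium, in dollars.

-858

Equilibrium: 148 - P = 8P - 86, so 234 = 9P and P* = 26, Q* = 122.
The ceiling of 15 is below the equilibrium price 26, so it binds.
At P = 15: Qd = 148 - 15 = 133 and Qs = 8·15 - 86 = 34.
Producer surplus without the control is ½ · (26 - 10.75) · 122 = 930.25.
With the ceiling, producers sell 34 units at 15, so PS = ½ · (15 - 10.75) · 34 = 72.25.
Change in producer surplus = 72.25 - 930.25 = -858.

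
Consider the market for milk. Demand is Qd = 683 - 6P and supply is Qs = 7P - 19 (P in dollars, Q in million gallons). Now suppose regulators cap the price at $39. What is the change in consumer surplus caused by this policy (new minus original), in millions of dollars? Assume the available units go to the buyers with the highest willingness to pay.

2891.25

In a free market, 683 - 6P = 7P - 19 gives the equilibrium P* = 54, Q* = 359.
Because the ceiling (39) lies below the market-clearing price, it is binding.
At P = 39: Qd = 683 - 6·39 = 449 and Qs = 7·39 - 19 = 254.
Consumer surplus without the control is ½ · (683/6 - 54) · 359 = 128881/12.
With the ceiling, 254 units are sold at 39 (assume they go to the highest-value buyers). The demand price at Q = 254 is 71.5, so CS = ½ · [(683/6 - 39) + (71.5 - 39)] · 254 = 40894/3.
Change in consumer surplus = 40894/3 - 128881/12 = 2891.25.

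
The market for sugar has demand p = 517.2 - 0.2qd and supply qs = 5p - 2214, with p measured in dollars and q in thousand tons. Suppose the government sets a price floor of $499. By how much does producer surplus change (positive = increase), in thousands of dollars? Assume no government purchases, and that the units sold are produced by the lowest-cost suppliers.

Rearranging demand gives qd = 2586 - 5p. Equilibrium: 2586 - 5p = 5p - 2214, so 4800 = 10p and p* = 480, q* = 186.
Because the floor (499) lies above the market-clearing price, it is binding.
At p = 499: qd = 2586 - 5·499 = 91 and qs = 5·499 - 2214 = 281.
Producer surplus without the control is ½ · (480 - 442.8) · 186 = 3459.6.
With the floor, 91 units are sold at 499. The supply price at q = 91 is 461, so PS = ½ · [(499 - 442.8) + (499 - 461)] · 91 = 4286.1.
Change in producer surplus = 4286.1 - 3459.6 = 826.5.

826.5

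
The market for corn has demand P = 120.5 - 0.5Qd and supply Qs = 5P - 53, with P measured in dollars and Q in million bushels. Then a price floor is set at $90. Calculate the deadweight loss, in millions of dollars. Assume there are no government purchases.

3225.6

Rearranging demand gives Qd = 241 - 2P. In a free market, 241 - 2P = 5P - 53 gives the equilibrium P* = 42, Q* = 157.
The floor of 90 is above the equilibrium price 42, so it binds.
At P = 90: Qd = 241 - 2·90 = 61 and Qs = 5·90 - 53 = 397.
Quantity traded falls to 61. At Q = 61 the demand price is (241 - 61)/2 = 90 and the supply price is (53 + 61)/5 = 22.8.
Deadweight loss = ½ · (90 - 22.8) · (157 - 61) = ½ · 67.2 · 96 = 3225.6.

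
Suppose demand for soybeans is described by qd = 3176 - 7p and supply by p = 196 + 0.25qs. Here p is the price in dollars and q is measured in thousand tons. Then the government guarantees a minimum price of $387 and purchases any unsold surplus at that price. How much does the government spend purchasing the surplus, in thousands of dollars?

114939

Rearranging supply gives qs = 4p - 784. Equilibrium: 3176 - 7p = 4p - 784, so 3960 = 11p and p* = 360, q* = 656.
Since 387 > 360, the floor is binding.
At p = 387: qd = 3176 - 7·387 = 467 and qs = 4·387 - 784 = 764.
Surplus = qs - qd = 297.
Government expenditure = surplus × support price = 297 × 387 = 114939.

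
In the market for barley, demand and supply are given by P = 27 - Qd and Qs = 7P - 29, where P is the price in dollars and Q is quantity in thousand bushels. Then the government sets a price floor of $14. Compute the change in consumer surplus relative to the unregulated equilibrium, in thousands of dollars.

-115.5

Rearranging demand gives Qd = 27 - P. Without the control the market clears where 27 - P = 7P - 29, i.e. P* = 7 and Q* = 20.
Since 14 > 7, the floor is binding.
At P = 14: Qd = 27 - 14 = 13 and Qs = 7·14 - 29 = 69.
Consumer surplus without the control is ½ · (27 - 7) · 20 = 200.
With the floor, consumers buy 13 units at 14, so CS = ½ · (27 - 14) · 13 = 84.5.
Change in consumer surplus = 84.5 - 200 = -115.5.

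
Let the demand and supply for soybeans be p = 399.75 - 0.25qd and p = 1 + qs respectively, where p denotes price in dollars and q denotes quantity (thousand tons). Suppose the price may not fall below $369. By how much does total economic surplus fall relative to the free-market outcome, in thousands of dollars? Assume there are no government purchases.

Rearranging demand gives qd = 1599 - 4p; rearranging supply gives qs = p - 1. Setting quantity demanded equal to quantity supplied, 1599 - 4p = p - 1, gives p* = 320 and q* = 319.
Because the floor (369) lies above the market-clearing price, it is binding.
At p = 369: qd = 1599 - 4·369 = 123 and qs = 369 - 1 = 368.
Quantity traded falls to 123. At q = 123 the demand price is (1599 - 123)/4 = 369 and the supply price is 1 + 123 = 124.
Deadweight loss = ½ · (369 - 124) · (319 - 123) = ½ · 245 · 196 = 24010.

24010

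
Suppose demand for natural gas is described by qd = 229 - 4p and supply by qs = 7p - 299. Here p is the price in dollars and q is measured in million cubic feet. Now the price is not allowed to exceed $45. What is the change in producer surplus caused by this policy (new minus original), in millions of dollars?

Setting quantity demanded equal to quantity supplied, 229 - 4p = 7p - 299, gives p* = 48 and q* = 37.
Since 45 < 48, the ceiling is binding.
At p = 45: qd = 229 - 4·45 = 49 and qs = 7·45 - 299 = 16.
Producer surplus without the control is ½ · (48 - 299/7) · 37 = 1369/14.
With the ceiling, producers sell 16 units at 45, so PS = ½ · (45 - 299/7) · 16 = 128/7.
Change in producer surplus = 128/7 - 1369/14 = -79.5.

-79.5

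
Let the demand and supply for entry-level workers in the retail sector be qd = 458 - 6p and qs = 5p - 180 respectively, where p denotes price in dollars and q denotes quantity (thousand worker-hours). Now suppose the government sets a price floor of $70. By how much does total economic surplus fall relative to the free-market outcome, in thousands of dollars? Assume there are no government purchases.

950.4

Equilibrium: 458 - 6p = 5p - 180, so 638 = 11p and p* = 58, q* = 110.
Since 70 > 58, the floor is binding.
At p = 70: qd = 458 - 6·70 = 38 and qs = 5·70 - 180 = 170.
Quantity traded falls to 38. At q = 38 the demand price is (458 - 38)/6 = 70 and the supply price is (180 + 38)/5 = 43.6.
Deadweight loss = ½ · (70 - 43.6) · (110 - 38) = ½ · 26.4 · 72 = 950.4.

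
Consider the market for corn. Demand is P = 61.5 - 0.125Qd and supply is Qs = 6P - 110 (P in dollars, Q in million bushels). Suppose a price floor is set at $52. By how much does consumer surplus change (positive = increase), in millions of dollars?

-1008

Rearranging demand gives Qd = 492 - 8P. Setting quantity demanded equal to quantity supplied, 492 - 8P = 6P - 110, gives P* = 43 and Q* = 148.
The floor of 52 is above the equilibrium price 43, so it binds.
At P = 52: Qd = 492 - 8·52 = 76 and Qs = 6·52 - 110 = 202.
Consumer surplus without the control is ½ · (61.5 - 43) · 148 = 1369.
With the floor, consumers buy 76 units at 52, so CS = ½ · (61.5 - 52) · 76 = 361.
Change in consumer surplus = 361 - 1369 = -1008.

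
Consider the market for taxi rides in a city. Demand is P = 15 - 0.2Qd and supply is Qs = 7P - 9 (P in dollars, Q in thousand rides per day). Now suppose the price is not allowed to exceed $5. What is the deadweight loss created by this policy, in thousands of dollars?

33.6

Rearranging demand gives Qd = 75 - 5P. Equilibrium: 75 - 5P = 7P - 9, so 84 = 12P and P* = 7, Q* = 40.
Since 5 < 7, the ceiling is binding.
At P = 5: Qd = 75 - 5·5 = 50 and Qs = 7·5 - 9 = 26.
Quantity traded falls to 26. At Q = 26 the demand price is (75 - 26)/5 = 9.8 and the supply price is (9 + 26)/7 = 5.
Deadweight loss = ½ · (9.8 - 5) · (40 - 26) = ½ · 4.8 · 14 = 33.6.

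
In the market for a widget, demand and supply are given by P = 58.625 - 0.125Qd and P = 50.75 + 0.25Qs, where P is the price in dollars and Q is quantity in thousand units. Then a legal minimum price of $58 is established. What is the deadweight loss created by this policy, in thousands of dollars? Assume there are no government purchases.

48

Rearranging demand gives Qd = 469 - 8P; rearranging supply gives Qs = 4P - 203. Without the control the market clears where 469 - 8P = 4P - 203, i.e. P* = 56 and Q* = 21.
Because the floor (58) lies above the market-clearing price, it is binding.
At P = 58: Qd = 469 - 8·58 = 5 and Qs = 4·58 - 203 = 29.
Quantity traded falls to 5. At Q = 5 the demand price is (469 - 5)/8 = 58 and the supply price is (203 + 5)/4 = 52.
Deadweight loss = ½ · (58 - 52) · (21 - 5) = ½ · 6 · 16 = 48.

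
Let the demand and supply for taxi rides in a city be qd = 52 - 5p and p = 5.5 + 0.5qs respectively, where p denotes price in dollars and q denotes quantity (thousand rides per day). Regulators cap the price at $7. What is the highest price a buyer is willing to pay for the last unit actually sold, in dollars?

Rearranging supply gives qs = 2p - 11. Without the control the market clears where 52 - 5p = 2p - 11, i.e. p* = 9 and q* = 7.
Since 7 < 9, the ceiling is binding.
At p = 7: qd = 52 - 5·7 = 17 and qs = 2·7 - 11 = 3.
Only 3 units reach the market. On the demand curve, the marginal buyer's willingness to pay at q = 3 is (52 - 3)/5 = 9.8.

9.8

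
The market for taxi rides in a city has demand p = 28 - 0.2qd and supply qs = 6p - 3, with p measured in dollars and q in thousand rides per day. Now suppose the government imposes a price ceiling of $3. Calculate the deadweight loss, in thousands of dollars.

Rearranging demand gives qd = 140 - 5p. Equilibrium: 140 - 5p = 6p - 3, so 143 = 11p and p* = 13, q* = 75.
The ceiling of 3 is below the equilibrium price 13, so it binds.
At p = 3: qd = 140 - 5·3 = 125 and qs = 6·3 - 3 = 15.
Quantity traded falls to 15. At q = 15 the demand price is (140 - 15)/5 = 25 and the supply price is (3 + 15)/6 = 3.
Deadweight loss = ½ · (25 - 3) · (75 - 15) = ½ · 22 · 60 = 660.

660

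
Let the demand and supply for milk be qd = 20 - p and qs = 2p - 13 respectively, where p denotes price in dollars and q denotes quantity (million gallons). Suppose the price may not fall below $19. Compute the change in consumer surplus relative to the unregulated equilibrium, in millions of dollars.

Without the control the market clears where 20 - p = 2p - 13, i.e. p* = 11 and q* = 9.
Because the floor (19) lies above the market-clearing price, it is binding.
At p = 19: qd = 20 - 19 = 1 and qs = 2·19 - 13 = 25.
Consumer surplus without the control is ½ · (20 - 11) · 9 = 40.5.
With the floor, consumers buy 1 units at 19, so CS = ½ · (20 - 19) · 1 = 0.5.
Change in consumer surplus = 0.5 - 40.5 = -40.

-40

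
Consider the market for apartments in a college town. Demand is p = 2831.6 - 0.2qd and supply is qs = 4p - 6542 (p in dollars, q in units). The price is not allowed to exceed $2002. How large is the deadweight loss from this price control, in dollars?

Rearranging demand gives qd = 14158 - 5p. Without the control the market clears where 14158 - 5p = 4p - 6542, i.e. p* = 2300 and q* = 2658.
Because the ceiling (2002) lies below the market-clearing price, it is binding.
At p = 2002: qd = 14158 - 5·2002 = 4148 and qs = 4·2002 - 6542 = 1466.
Quantity traded falls to 1466. At q = 1466 the demand price is (14158 - 1466)/5 = 2538.4 and the supply price is (6542 + 1466)/4 = 2002.
Deadweight loss = ½ · (2538.4 - 2002) · (2658 - 1466) = ½ · 536.4 · 1192 = 319694.4.

319694.4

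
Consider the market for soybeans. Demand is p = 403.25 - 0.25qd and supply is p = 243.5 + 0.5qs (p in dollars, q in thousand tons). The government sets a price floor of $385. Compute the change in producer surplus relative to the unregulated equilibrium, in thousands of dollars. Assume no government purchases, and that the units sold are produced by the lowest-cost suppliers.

-2345

Rearranging demand gives qd = 1613 - 4p; rearranging supply gives qs = 2p - 487. Setting quantity demanded equal to quantity supplied, 1613 - 4p = 2p - 487, gives p* = 350 and q* = 213.
Since 385 > 350, the floor is binding.
At p = 385: qd = 1613 - 4·385 = 73 and qs = 2·385 - 487 = 283.
Producer surplus without the control is ½ · (350 - 243.5) · 213 = 11342.25.
With the floor, 73 units are sold at 385. The supply price at q = 73 is 280, so PS = ½ · [(385 - 243.5) + (385 - 280)] · 73 = 8997.25.
Change in producer surplus = 8997.25 - 11342.25 = -2345.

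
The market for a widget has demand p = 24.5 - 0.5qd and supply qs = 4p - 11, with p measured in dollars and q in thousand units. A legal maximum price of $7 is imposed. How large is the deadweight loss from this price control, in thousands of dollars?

Rearranging demand gives qd = 49 - 2p. Equilibrium: 49 - 2p = 4p - 11, so 60 = 6p and p* = 10, q* = 29.
Because the ceiling (7) lies below the market-clearing price, it is binding.
At p = 7: qd = 49 - 2·7 = 35 and qs = 4·7 - 11 = 17.
Quantity traded falls to 17. At q = 17 the demand price is (49 - 17)/2 = 16 and the supply price is (11 + 17)/4 = 7.
Deadweight loss = ½ · (16 - 7) · (29 - 17) = ½ · 9 · 12 = 54.

54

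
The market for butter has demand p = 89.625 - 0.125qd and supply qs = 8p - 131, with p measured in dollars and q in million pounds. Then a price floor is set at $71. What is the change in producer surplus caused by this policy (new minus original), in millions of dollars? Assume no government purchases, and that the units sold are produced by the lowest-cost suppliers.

1386

Rearranging demand gives qd = 717 - 8p. In a free market, 717 - 8p = 8p - 131 gives the equilibrium p* = 53, q* = 293.
The floor of 71 is above the equilibrium price 53, so it binds.
At p = 71: qd = 717 - 8·71 = 149 and qs = 8·71 - 131 = 437.
Producer surplus without the control is ½ · (53 - 16.375) · 293 = 5365.5625.
With the floor, 149 units are sold at 71. The supply price at q = 149 is 35, so PS = ½ · [(71 - 16.375) + (71 - 35)] · 149 = 6751.5625.
Change in producer surplus = 6751.5625 - 5365.5625 = 1386.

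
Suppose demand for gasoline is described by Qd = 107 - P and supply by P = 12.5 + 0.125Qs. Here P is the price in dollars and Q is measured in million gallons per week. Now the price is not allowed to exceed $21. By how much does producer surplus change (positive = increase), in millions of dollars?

Rearranging supply gives Qs = 8P - 100. In a free market, 107 - P = 8P - 100 gives the equilibrium P* = 23, Q* = 84.
The ceiling of 21 is below the equilibrium price 23, so it binds.
At P = 21: Qd = 107 - 21 = 86 and Qs = 8·21 - 100 = 68.
Producer surplus without the control is ½ · (23 - 12.5) · 84 = 441.
With the ceiling, producers sell 68 units at 21, so PS = ½ · (21 - 12.5) · 68 = 289.
Change in producer surplus = 289 - 441 = -152.

-152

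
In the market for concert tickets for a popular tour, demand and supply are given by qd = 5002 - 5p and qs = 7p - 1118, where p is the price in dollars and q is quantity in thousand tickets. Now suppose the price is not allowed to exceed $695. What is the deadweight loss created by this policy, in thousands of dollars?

0

Equilibrium: 5002 - 5p = 7p - 1118, so 6120 = 12p and p* = 510, q* = 2452.
The ceiling of 695 is above the equilibrium price 510, so it is not binding; the market clears at p* = 510, q* = 2452.
Since the control does not bind, no trades are prevented and deadweight loss is zero.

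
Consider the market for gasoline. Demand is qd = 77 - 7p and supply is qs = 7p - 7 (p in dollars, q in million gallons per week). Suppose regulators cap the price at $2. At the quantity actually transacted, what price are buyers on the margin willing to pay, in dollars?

10

Equilibrium: 77 - 7p = 7p - 7, so 84 = 14p and p* = 6, q* = 35.
Because the ceiling (2) lies below the market-clearing price, it is binding.
At p = 2: qd = 77 - 7·2 = 63 and qs = 7·2 - 7 = 7.
Only 7 units reach the market. On the demand curve, the marginal buyer's willingness to pay at q = 7 is (77 - 7)/7 = 10.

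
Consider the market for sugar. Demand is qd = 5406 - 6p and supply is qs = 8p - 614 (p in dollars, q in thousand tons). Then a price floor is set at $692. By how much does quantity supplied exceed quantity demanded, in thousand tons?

Setting quantity demanded equal to quantity supplied, 5406 - 6p = 8p - 614, gives p* = 430 and q* = 2826.
Since 692 > 430, the floor is binding.
At p = 692: qd = 5406 - 6·692 = 1254 and qs = 8·692 - 614 = 4922.
Surplus = qs - qd = 4922 - 1254 = 3668.

3668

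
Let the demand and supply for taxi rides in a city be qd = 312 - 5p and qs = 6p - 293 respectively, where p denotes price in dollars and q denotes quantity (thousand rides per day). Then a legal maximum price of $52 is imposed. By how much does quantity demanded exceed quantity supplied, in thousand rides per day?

Setting quantity demanded equal to quantity supplied, 312 - 5p = 6p - 293, gives p* = 55 and q* = 37.
Since 52 < 55, the ceiling is binding.
At p = 52: qd = 312 - 5·52 = 52 and qs = 6·52 - 293 = 19.
Shortage = qd - qs = 52 - 19 = 33.

33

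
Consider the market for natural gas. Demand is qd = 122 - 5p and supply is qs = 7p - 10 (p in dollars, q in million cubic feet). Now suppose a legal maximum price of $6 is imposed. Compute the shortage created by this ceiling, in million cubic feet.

Setting quantity demanded equal to quantity supplied, 122 - 5p = 7p - 10, gives p* = 11 and q* = 67.
Because the ceiling (6) lies below the market-clearing price, it is binding.
At p = 6: qd = 122 - 5·6 = 92 and qs = 7·6 - 10 = 32.
Shortage = qd - qs = 92 - 32 = 60.

60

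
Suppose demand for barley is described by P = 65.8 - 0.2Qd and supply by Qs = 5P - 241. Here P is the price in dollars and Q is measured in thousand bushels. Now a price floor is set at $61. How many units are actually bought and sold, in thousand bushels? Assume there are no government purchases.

24

Rearranging demand gives Qd = 329 - 5P. Without the control the market clears where 329 - 5P = 5P - 241, i.e. P* = 57 and Q* = 44.
The floor of 61 is above the equilibrium price 57, so it binds.
At P = 61: Qd = 329 - 5·61 = 24 and Qs = 5·61 - 241 = 64.
The quantity actually transacted is the short side, demand: 24.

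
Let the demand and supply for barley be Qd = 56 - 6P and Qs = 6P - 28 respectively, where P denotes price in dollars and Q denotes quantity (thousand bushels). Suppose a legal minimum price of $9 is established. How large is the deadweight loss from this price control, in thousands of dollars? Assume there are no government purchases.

Setting quantity demanded equal to quantity supplied, 56 - 6P = 6P - 28, gives P* = 7 and Q* = 14.
Because the floor (9) lies above the market-clearing price, it is binding.
At P = 9: Qd = 56 - 6·9 = 2 and Qs = 6·9 - 28 = 26.
Quantity traded falls to 2. At Q = 2 the demand price is (56 - 2)/6 = 9 and the supply price is (28 + 2)/6 = 5.
Deadweight loss = ½ · (9 - 5) · (14 - 2) = ½ · 4 · 12 = 24.

24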